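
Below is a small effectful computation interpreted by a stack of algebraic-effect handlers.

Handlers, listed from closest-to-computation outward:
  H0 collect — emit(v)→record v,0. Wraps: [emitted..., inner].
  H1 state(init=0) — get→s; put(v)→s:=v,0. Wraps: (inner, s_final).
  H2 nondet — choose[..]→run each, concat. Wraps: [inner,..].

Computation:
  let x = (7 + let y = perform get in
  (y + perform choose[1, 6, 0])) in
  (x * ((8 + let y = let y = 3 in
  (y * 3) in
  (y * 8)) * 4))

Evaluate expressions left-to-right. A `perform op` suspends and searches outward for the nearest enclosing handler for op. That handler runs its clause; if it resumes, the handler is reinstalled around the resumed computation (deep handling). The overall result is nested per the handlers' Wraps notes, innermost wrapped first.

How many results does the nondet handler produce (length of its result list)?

Step-by-step:
get @ H1 ⇒ 0
choose[1, 6, 0] @ H2
  branch[0] choose=1:
    H0 returns [2560]
    H1 returns ([2560], 0)
    H2 returns [([2560], 0)]
  branch[1] choose=6:
    H0 returns [4160]
    H1 returns ([4160], 0)
    H2 returns [([4160], 0)]
  branch[2] choose=0:
    H0 returns [2240]
    H1 returns ([2240], 0)
    H2 returns [([2240], 0)]
= [([2560], 0), ([4160], 0), ([2240], 0)]

Answer: 3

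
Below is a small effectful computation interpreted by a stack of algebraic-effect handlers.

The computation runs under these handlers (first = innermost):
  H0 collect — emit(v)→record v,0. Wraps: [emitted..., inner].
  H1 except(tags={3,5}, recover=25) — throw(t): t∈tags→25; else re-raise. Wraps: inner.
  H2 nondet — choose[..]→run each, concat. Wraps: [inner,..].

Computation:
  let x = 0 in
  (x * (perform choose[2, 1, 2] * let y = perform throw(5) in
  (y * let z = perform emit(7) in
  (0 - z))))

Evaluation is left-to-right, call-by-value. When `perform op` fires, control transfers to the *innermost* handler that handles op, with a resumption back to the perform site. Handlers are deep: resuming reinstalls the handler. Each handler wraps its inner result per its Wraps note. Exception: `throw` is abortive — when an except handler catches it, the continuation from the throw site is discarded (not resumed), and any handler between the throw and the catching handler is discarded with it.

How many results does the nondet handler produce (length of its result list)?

Answer: 3

Step-by-step:
choose[2, 1, 2] @ H2
  branch[0] choose=2:
    throw(5) @ H1 caught ⇒ 25
    H2 returns [25]
  branch[1] choose=1:
    throw(5) @ H1 caught ⇒ 25
    H2 returns [25]
  branch[2] choose=2:
    throw(5) @ H1 caught ⇒ 25
    H2 returns [25]
= [25, 25, 25]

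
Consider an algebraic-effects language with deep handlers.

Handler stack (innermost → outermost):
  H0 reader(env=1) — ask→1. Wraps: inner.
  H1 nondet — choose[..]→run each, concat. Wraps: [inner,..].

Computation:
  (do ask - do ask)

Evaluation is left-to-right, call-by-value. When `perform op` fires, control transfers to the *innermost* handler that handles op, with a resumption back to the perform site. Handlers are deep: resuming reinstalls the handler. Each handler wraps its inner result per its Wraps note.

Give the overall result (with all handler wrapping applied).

Answer: [0]

Step-by-step:
ask @ H0 ⇒ 1
ask @ H0 ⇒ 1
H0 returns 0
H1 returns [0]
= [0]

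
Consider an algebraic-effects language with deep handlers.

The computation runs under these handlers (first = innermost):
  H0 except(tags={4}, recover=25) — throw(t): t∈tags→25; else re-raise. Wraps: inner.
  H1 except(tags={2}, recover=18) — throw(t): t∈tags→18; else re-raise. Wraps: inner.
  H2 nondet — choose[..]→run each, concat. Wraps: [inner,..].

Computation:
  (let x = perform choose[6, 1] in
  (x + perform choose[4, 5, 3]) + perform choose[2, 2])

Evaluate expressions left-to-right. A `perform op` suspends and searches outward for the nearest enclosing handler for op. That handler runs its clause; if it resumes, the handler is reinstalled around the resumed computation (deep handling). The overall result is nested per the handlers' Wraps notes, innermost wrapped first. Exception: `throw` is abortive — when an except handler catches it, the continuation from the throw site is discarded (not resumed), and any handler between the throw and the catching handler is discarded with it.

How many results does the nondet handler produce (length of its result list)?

Answer: 12

Working:
choose[6, 1] @ H2
  branch[0] choose=6:
    choose[4, 5, 3] @ H2
      branch[0] choose=4:
        choose[2, 2] @ H2
          branch[0] choose=2:
            H0 returns 12
            H1 returns 12
            H2 returns [12]
          branch[1] choose=2:
            H0 returns 12
            H1 returns 12
            H2 returns [12]
      branch[1] choose=5:
        choose[2, 2] @ H2
          branch[0] choose=2:
            H0 returns 13
            H1 returns 13
            H2 returns [13]
          branch[1] choose=2:
            H0 returns 13
            H1 returns 13
            H2 returns [13]
      branch[2] choose=3:
        choose[2, 2] @ H2
          branch[0] choose=2:
            H0 returns 11
            H1 returns 11
            H2 returns [11]
          branch[1] choose=2:
            H0 returns 11
            H1 returns 11
            H2 returns [11]
  branch[1] choose=1:
    choose[4, 5, 3] @ H2
      branch[0] choose=4:
        choose[2, 2] @ H2
          branch[0] choose=2:
            H0 returns 7
            H1 returns 7
            H2 returns [7]
          branch[1] choose=2:
            H0 returns 7
            H1 returns 7
            H2 returns [7]
      branch[1] choose=5:
        choose[2, 2] @ H2
          branch[0] choose=2:
            H0 returns 8
            H1 returns 8
            H2 returns [8]
          branch[1] choose=2:
            H0 returns 8
            H1 returns 8
            H2 returns [8]
      branch[2] choose=3:
        choose[2, 2] @ H2
          branch[0] choose=2:
            H0 returns 6
            H1 returns 6
            H2 returns [6]
          branch[1] choose=2:
            H0 returns 6
            H1 returns 6
            H2 returns [6]
= [12, 12, 13, 13, 11, 11, 7, 7, 8, 8, 6, 6]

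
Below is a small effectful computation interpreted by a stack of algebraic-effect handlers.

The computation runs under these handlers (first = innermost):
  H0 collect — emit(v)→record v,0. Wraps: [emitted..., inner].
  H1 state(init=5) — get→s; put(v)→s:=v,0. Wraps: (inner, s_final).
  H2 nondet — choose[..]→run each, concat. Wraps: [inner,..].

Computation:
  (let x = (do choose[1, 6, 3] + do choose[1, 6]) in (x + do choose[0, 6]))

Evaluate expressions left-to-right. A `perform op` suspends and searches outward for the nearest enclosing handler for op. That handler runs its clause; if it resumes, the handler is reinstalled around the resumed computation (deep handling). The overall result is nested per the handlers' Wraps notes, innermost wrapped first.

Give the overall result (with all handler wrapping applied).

Evaluation trace:
choose[1, 6, 3] @ H2
  branch[0] choose=1:
    choose[1, 6] @ H2
      branch[0] choose=1:
        choose[0, 6] @ H2
          branch[0] choose=0:
            H0 returns [2]
            H1 returns ([2], 5)
            H2 returns [([2], 5)]
          branch[1] choose=6:
            H0 returns [8]
            H1 returns ([8], 5)
            H2 returns [([8], 5)]
      branch[1] choose=6:
        choose[0, 6] @ H2
          branch[0] choose=0:
            H0 returns [7]
            H1 returns ([7], 5)
            H2 returns [([7], 5)]
          branch[1] choose=6:
            H0 returns [13]
            H1 returns ([13], 5)
            H2 returns [([13], 5)]
  branch[1] choose=6:
    choose[1, 6] @ H2
      branch[0] choose=1:
        choose[0, 6] @ H2
          branch[0] choose=0:
            H0 returns [7]
            H1 returns ([7], 5)
            H2 returns [([7], 5)]
          branch[1] choose=6:
            H0 returns [13]
            H1 returns ([13], 5)
            H2 returns [([13], 5)]
      branch[1] choose=6:
        choose[0, 6] @ H2
          branch[0] choose=0:
            H0 returns [12]
            H1 returns ([12], 5)
            H2 returns [([12], 5)]
          branch[1] choose=6:
            H0 returns [18]
            H1 returns ([18], 5)
            H2 returns [([18], 5)]
  branch[2] choose=3:
    choose[1, 6] @ H2
      branch[0] choose=1:
        choose[0, 6] @ H2
          branch[0] choose=0:
            H0 returns [4]
            H1 returns ([4], 5)
            H2 returns [([4], 5)]
          branch[1] choose=6:
            H0 returns [10]
            H1 returns ([10], 5)
            H2 returns [([10], 5)]
      branch[1] choose=6:
        choose[0, 6] @ H2
          branch[0] choose=0:
            H0 returns [9]
            H1 returns ([9], 5)
            H2 returns [([9], 5)]
          branch[1] choose=6:
            H0 returns [15]
            H1 returns ([15], 5)
            H2 returns [([15], 5)]
= [([2], 5), ([8], 5), ([7], 5), ([13], 5), ([7], 5), ([13], 5), ([12], 5), ([18], 5), ([4], 5), ([10], 5), ([9], 5), ([15], 5)]

Answer: [([2], 5), ([8], 5), ([7], 5), ([13], 5), ([7], 5), ([13], 5), ([12], 5), ([18], 5), ([4], 5), ([10], 5), ([9], 5), ([15], 5)]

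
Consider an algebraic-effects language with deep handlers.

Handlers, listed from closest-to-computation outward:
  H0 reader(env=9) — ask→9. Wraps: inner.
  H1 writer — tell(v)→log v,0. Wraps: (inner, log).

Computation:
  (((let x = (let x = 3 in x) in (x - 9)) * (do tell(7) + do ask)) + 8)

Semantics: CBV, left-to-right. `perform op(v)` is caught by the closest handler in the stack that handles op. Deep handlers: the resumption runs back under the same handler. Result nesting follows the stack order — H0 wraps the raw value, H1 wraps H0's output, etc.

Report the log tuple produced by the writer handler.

Answer: (7)

Working:
tell(7) @ H1 ⇒ log+=7
ask @ H0 ⇒ 9
H0 returns -46
H1 returns (-46, (7))
= (-46, (7))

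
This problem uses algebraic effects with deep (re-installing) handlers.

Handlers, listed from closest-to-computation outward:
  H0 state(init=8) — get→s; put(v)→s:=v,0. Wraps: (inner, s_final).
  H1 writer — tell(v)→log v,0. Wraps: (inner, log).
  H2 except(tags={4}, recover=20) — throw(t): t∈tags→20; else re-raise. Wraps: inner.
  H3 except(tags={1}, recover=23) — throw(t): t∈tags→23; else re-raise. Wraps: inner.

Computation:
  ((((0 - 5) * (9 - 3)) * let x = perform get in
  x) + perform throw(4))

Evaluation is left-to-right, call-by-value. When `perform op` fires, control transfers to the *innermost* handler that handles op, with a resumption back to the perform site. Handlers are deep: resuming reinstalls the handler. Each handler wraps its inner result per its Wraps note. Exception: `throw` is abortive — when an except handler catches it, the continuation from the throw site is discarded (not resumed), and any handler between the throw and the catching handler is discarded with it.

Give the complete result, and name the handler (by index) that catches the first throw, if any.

Answer: 20 ; first throw caught by: H2

Step-by-step:
get @ H0 ⇒ 8
throw(4) @ H2 caught ⇒ 20
H3 returns 20
= 20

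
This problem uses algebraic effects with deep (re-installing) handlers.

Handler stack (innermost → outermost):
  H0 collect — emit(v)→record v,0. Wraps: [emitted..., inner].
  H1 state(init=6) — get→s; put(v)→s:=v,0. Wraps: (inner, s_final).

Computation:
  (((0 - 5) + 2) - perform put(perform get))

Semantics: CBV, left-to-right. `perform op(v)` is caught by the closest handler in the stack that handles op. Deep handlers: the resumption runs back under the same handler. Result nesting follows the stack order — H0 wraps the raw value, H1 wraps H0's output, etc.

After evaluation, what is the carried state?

Answer: 6

Working:
get @ H1 ⇒ 6
put(6) @ H1 ⇒ s:=6
H0 returns [-3]
H1 returns ([-3], 6)
= ([-3], 6)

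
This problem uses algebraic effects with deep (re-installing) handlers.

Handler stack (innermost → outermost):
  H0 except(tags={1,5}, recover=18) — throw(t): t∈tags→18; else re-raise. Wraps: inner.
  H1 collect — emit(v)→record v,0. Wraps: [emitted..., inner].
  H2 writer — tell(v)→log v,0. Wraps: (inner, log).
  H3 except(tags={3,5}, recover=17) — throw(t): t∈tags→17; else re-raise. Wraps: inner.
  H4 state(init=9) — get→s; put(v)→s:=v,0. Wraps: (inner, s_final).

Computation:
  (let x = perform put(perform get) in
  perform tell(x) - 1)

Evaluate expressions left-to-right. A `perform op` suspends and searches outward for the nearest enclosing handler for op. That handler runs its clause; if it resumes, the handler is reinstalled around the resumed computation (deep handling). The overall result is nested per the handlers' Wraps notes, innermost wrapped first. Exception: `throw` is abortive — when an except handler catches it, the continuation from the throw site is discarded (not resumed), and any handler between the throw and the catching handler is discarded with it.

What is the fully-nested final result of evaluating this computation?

Answer: (([-1], (0)), 9)

Working:
get @ H4 ⇒ 9
put(9) @ H4 ⇒ s:=9
tell(0) @ H2 ⇒ log+=0
H0 returns -1
H1 returns [-1]
H2 returns ([-1], (0))
H3 returns ([-1], (0))
H4 returns (([-1], (0)), 9)
= (([-1], (0)), 9)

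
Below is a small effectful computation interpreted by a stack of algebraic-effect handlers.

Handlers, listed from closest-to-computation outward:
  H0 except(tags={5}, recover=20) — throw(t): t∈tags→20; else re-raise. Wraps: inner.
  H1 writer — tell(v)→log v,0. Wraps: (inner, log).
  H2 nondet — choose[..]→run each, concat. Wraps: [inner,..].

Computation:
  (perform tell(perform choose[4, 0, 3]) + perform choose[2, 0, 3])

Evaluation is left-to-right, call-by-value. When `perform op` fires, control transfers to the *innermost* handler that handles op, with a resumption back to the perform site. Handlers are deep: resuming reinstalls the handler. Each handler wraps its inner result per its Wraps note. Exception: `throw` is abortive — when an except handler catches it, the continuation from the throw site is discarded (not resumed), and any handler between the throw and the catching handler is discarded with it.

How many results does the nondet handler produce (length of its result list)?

Answer: 9

Working:
choose[4, 0, 3] @ H2
  branch[0] choose=4:
    tell(4) @ H1 ⇒ log+=4
    choose[2, 0, 3] @ H2
      branch[0] choose=2:
        H0 returns 2
        H1 returns (2, (4))
        H2 returns [(2, (4))]
      branch[1] choose=0:
        H0 returns 0
        H1 returns (0, (4))
        H2 returns [(0, (4))]
      branch[2] choose=3:
        H0 returns 3
        H1 returns (3, (4))
        H2 returns [(3, (4))]
  branch[1] choose=0:
    tell(0) @ H1 ⇒ log+=0
    choose[2, 0, 3] @ H2
      branch[0] choose=2:
        H0 returns 2
        H1 returns (2, (0))
        H2 returns [(2, (0))]
      branch[1] choose=0:
        H0 returns 0
        H1 returns (0, (0))
        H2 returns [(0, (0))]
      branch[2] choose=3:
        H0 returns 3
        H1 returns (3, (0))
        H2 returns [(3, (0))]
  branch[2] choose=3:
    tell(3) @ H1 ⇒ log+=3
    choose[2, 0, 3] @ H2
      branch[0] choose=2:
        H0 returns 2
        H1 returns (2, (3))
        H2 returns [(2, (3))]
      branch[1] choose=0:
        H0 returns 0
        H1 returns (0, (3))
        H2 returns [(0, (3))]
      branch[2] choose=3:
        H0 returns 3
        H1 returns (3, (3))
        H2 returns [(3, (3))]
= [(2, (4)), (0, (4)), (3, (4)), (2, (0)), (0, (0)), (3, (0)), (2, (3)), (0, (3)), (3, (3))]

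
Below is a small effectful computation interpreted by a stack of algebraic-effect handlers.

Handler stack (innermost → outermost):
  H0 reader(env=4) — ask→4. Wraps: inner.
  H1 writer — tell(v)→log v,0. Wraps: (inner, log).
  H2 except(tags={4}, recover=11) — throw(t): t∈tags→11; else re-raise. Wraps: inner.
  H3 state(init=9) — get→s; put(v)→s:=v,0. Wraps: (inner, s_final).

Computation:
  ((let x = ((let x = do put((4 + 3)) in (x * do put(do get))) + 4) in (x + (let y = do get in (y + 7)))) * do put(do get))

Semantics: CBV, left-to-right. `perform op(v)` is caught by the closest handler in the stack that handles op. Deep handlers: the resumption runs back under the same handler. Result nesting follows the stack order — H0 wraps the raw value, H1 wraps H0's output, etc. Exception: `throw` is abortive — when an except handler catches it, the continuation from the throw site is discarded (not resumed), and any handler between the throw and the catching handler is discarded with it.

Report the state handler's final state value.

Step-by-step:
put(7) @ H3 ⇒ s:=7
get @ H3 ⇒ 7
put(7) @ H3 ⇒ s:=7
get @ H3 ⇒ 7
get @ H3 ⇒ 7
put(7) @ H3 ⇒ s:=7
H0 returns 0
H1 returns (0, ())
H2 returns (0, ())
H3 returns ((0, ()), 7)
= ((0, ()), 7)

Answer: 7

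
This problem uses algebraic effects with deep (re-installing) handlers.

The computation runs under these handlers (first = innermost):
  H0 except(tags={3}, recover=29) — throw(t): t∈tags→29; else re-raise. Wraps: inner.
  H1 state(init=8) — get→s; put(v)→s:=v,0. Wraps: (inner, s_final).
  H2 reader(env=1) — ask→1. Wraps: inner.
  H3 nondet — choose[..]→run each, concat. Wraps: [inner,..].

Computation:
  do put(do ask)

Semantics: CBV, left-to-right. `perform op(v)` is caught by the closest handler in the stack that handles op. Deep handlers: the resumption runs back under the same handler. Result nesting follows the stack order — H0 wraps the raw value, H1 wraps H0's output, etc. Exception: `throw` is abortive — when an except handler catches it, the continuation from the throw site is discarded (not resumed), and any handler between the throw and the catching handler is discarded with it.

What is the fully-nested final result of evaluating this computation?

Answer: [(0, 1)]

Evaluation trace:
ask @ H2 ⇒ 1
put(1) @ H1 ⇒ s:=1
H0 returns 0
H1 returns (0, 1)
H2 returns (0, 1)
H3 returns [(0, 1)]
= [(0, 1)]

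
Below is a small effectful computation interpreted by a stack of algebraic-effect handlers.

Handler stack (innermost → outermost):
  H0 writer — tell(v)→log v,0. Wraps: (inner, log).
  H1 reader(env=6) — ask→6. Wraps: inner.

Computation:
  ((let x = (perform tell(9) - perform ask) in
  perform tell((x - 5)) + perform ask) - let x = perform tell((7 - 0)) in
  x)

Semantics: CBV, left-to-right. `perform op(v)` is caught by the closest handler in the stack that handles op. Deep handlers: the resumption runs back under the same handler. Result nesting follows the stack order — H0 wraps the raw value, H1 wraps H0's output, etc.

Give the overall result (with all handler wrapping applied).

Answer: (6, (9, -11, 7))

Working:
tell(9) @ H0 ⇒ log+=9
ask @ H1 ⇒ 6
tell(-11) @ H0 ⇒ log+=-11
ask @ H1 ⇒ 6
tell(7) @ H0 ⇒ log+=7
H0 returns (6, (9, -11, 7))
H1 returns (6, (9, -11, 7))
= (6, (9, -11, 7))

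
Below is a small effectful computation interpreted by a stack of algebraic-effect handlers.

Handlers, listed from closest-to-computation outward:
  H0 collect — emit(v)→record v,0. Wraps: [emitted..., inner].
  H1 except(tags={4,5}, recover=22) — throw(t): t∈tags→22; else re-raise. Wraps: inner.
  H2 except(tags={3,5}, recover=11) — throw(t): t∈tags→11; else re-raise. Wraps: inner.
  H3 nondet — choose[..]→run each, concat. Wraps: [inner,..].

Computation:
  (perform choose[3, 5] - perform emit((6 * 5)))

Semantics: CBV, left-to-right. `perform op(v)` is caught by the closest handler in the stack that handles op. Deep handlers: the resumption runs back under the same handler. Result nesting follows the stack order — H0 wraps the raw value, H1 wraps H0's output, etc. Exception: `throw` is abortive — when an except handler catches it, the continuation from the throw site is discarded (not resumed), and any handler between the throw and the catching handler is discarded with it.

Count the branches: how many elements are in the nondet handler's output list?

Step-by-step:
choose[3, 5] @ H3
  branch[0] choose=3:
    emit(30) @ H0 ⇒ out+=30
    H0 returns [30, 3]
    H1 returns [30, 3]
    H2 returns [30, 3]
    H3 returns [[30, 3]]
  branch[1] choose=5:
    emit(30) @ H0 ⇒ out+=30
    H0 returns [30, 5]
    H1 returns [30, 5]
    H2 returns [30, 5]
    H3 returns [[30, 5]]
= [[30, 3], [30, 5]]

Answer: 2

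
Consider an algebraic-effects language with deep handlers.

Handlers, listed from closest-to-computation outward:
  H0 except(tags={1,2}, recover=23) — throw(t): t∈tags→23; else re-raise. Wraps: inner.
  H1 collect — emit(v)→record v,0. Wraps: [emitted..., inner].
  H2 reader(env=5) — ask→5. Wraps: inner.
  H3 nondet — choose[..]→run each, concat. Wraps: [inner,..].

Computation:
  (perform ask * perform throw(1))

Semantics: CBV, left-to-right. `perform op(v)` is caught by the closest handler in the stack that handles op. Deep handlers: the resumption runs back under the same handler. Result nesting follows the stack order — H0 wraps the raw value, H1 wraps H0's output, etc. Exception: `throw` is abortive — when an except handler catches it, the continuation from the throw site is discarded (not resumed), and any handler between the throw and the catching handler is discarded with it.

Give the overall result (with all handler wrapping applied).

Working:
ask @ H2 ⇒ 5
throw(1) @ H0 caught ⇒ 23
H1 returns [23]
H2 returns [23]
H3 returns [[23]]
= [[23]]

Answer: [[23]]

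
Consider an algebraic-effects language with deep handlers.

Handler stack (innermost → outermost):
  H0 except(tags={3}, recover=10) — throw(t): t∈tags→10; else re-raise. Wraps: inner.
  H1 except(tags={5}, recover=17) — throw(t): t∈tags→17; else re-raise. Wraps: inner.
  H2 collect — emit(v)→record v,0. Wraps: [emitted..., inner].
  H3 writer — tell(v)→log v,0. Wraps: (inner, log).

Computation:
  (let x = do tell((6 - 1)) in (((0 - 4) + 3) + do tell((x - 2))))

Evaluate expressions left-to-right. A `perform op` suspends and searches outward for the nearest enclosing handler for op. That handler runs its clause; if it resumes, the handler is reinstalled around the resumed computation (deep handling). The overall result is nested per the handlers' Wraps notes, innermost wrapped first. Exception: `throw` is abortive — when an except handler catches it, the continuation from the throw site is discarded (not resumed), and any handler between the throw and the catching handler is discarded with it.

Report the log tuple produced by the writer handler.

Step-by-step:
tell(5) @ H3 ⇒ log+=5
tell(-2) @ H3 ⇒ log+=-2
H0 returns -1
H1 returns -1
H2 returns [-1]
H3 returns ([-1], (5, -2))
= ([-1], (5, -2))

Answer: (5, -2)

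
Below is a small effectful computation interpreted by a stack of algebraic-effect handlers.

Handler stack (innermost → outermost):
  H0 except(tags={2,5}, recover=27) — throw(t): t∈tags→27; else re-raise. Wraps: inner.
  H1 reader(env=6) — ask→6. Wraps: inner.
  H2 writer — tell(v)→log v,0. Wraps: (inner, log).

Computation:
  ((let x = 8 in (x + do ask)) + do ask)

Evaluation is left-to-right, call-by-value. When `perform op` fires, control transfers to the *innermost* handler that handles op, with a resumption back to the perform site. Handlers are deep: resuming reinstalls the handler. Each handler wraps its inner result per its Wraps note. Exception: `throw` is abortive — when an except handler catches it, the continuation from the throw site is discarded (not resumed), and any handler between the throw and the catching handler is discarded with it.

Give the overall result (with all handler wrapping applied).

Working:
ask @ H1 ⇒ 6
ask @ H1 ⇒ 6
H0 returns 20
H1 returns 20
H2 returns (20, ())
= (20, ())

Answer: (20, ())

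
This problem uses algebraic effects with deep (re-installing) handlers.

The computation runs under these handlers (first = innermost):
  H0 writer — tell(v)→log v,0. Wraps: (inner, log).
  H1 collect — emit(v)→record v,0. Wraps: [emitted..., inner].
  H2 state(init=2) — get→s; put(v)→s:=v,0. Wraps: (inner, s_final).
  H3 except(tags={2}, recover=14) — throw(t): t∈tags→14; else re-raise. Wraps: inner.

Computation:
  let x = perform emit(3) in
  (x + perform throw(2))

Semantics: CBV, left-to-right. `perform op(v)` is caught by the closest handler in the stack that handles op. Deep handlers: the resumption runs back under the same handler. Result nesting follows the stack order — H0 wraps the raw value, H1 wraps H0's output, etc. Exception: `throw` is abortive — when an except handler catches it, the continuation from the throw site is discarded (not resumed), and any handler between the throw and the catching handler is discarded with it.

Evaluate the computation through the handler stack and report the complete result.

Answer: 14

Working:
emit(3) @ H1 ⇒ out+=3
throw(2) @ H3 caught ⇒ 14
= 14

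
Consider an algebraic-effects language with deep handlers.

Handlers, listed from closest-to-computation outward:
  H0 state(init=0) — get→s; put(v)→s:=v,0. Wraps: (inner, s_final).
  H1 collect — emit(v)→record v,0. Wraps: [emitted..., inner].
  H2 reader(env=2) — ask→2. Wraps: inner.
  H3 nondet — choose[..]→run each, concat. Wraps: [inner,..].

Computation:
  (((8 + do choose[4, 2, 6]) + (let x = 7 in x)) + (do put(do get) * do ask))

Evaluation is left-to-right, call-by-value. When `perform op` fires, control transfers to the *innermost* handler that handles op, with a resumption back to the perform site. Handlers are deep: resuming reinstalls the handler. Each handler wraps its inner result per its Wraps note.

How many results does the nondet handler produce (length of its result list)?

Answer: 3

Evaluation trace:
choose[4, 2, 6] @ H3
  branch[0] choose=4:
    get @ H0 ⇒ 0
    put(0) @ H0 ⇒ s:=0
    ask @ H2 ⇒ 2
    H0 returns (19, 0)
    H1 returns [(19, 0)]
    H2 returns [(19, 0)]
    H3 returns [[(19, 0)]]
  branch[1] choose=2:
    get @ H0 ⇒ 0
    put(0) @ H0 ⇒ s:=0
    ask @ H2 ⇒ 2
    H0 returns (17, 0)
    H1 returns [(17, 0)]
    H2 returns [(17, 0)]
    H3 returns [[(17, 0)]]
  branch[2] choose=6:
    get @ H0 ⇒ 0
    put(0) @ H0 ⇒ s:=0
    ask @ H2 ⇒ 2
    H0 returns (21, 0)
    H1 returns [(21, 0)]
    H2 returns [(21, 0)]
    H3 returns [[(21, 0)]]
= [[(19, 0)], [(17, 0)], [(21, 0)]]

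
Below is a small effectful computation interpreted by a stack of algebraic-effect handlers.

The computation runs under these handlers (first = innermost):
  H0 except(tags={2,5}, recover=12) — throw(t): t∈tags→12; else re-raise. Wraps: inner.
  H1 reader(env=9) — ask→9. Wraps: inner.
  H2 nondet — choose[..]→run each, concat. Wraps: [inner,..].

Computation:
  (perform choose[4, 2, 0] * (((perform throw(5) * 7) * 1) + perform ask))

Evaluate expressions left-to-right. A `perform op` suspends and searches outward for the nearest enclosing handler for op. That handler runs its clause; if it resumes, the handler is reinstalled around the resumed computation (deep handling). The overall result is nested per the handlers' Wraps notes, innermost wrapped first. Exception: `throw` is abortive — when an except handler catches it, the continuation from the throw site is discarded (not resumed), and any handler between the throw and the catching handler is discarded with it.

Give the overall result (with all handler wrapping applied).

Answer: [12, 12, 12]

Evaluation trace:
choose[4, 2, 0] @ H2
  branch[0] choose=4:
    throw(5) @ H0 caught ⇒ 12
    H1 returns 12
    H2 returns [12]
  branch[1] choose=2:
    throw(5) @ H0 caught ⇒ 12
    H1 returns 12
    H2 returns [12]
  branch[2] choose=0:
    throw(5) @ H0 caught ⇒ 12
    H1 returns 12
    H2 returns [12]
= [12, 12, 12]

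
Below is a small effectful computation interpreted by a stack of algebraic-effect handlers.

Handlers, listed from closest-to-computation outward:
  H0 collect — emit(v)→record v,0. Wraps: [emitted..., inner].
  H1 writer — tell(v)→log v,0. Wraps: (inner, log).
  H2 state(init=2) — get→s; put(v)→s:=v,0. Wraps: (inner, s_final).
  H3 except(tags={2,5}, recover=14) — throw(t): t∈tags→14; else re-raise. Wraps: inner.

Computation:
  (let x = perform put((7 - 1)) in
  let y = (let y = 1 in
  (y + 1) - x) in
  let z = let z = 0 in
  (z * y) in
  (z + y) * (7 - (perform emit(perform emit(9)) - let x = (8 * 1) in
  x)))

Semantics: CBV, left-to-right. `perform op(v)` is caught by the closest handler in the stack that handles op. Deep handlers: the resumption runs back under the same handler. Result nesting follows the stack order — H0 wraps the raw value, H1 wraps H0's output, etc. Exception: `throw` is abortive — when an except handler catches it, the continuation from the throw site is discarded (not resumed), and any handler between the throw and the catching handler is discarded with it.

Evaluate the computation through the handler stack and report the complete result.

Working:
put(6) @ H2 ⇒ s:=6
emit(9) @ H0 ⇒ out+=9
emit(0) @ H0 ⇒ out+=0
H0 returns [9, 0, 30]
H1 returns ([9, 0, 30], ())
H2 returns (([9, 0, 30], ()), 6)
H3 returns (([9, 0, 30], ()), 6)
= (([9, 0, 30], ()), 6)

Answer: (([9, 0, 30], ()), 6)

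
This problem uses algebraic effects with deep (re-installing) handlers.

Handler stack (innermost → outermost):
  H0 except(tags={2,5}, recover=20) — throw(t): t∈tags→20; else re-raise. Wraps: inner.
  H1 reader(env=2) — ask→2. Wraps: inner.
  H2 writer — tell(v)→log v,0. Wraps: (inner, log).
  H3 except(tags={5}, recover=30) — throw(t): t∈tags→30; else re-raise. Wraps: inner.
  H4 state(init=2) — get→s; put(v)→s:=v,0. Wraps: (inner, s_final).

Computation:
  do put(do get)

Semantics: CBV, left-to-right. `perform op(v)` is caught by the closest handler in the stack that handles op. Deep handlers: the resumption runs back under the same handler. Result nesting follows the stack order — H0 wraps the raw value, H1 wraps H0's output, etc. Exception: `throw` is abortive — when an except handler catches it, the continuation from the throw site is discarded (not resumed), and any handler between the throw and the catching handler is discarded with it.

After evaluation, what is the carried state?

Answer: 2

Working:
get @ H4 ⇒ 2
put(2) @ H4 ⇒ s:=2
H0 returns 0
H1 returns 0
H2 returns (0, ())
H3 returns (0, ())
H4 returns ((0, ()), 2)
= ((0, ()), 2)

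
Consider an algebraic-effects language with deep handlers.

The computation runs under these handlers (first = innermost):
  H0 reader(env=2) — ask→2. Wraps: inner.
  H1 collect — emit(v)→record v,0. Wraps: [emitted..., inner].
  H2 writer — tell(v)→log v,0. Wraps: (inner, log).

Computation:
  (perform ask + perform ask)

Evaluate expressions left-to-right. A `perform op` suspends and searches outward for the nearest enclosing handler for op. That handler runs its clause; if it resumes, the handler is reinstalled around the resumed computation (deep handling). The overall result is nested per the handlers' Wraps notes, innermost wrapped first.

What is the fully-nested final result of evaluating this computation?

Answer: ([4], ())

Working:
ask @ H0 ⇒ 2
ask @ H0 ⇒ 2
H0 returns 4
H1 returns [4]
H2 returns ([4], ())
= ([4], ())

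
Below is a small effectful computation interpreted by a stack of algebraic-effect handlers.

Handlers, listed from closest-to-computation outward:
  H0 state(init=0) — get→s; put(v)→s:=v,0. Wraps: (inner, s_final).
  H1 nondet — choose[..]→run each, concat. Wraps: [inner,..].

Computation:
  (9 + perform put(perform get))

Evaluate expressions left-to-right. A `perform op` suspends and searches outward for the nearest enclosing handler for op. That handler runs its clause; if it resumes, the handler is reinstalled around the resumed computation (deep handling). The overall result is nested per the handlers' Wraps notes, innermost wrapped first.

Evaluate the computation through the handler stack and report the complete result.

Answer: [(9, 0)]

Step-by-step:
get @ H0 ⇒ 0
put(0) @ H0 ⇒ s:=0
H0 returns (9, 0)
H1 returns [(9, 0)]
= [(9, 0)]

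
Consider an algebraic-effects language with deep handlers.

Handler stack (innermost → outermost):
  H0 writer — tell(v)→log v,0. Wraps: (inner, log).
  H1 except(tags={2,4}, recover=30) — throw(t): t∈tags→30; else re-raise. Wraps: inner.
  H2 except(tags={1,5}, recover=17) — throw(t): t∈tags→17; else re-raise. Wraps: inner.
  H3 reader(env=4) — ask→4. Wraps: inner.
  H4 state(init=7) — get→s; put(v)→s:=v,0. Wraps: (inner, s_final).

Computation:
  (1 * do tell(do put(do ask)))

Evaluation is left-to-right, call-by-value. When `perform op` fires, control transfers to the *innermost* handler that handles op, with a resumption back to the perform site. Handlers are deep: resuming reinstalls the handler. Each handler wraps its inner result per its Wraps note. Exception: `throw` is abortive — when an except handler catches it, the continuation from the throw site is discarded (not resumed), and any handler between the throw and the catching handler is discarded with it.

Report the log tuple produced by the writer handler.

Working:
ask @ H3 ⇒ 4
put(4) @ H4 ⇒ s:=4
tell(0) @ H0 ⇒ log+=0
H0 returns (0, (0))
H1 returns (0, (0))
H2 returns (0, (0))
H3 returns (0, (0))
H4 returns ((0, (0)), 4)
= ((0, (0)), 4)

Answer: (0)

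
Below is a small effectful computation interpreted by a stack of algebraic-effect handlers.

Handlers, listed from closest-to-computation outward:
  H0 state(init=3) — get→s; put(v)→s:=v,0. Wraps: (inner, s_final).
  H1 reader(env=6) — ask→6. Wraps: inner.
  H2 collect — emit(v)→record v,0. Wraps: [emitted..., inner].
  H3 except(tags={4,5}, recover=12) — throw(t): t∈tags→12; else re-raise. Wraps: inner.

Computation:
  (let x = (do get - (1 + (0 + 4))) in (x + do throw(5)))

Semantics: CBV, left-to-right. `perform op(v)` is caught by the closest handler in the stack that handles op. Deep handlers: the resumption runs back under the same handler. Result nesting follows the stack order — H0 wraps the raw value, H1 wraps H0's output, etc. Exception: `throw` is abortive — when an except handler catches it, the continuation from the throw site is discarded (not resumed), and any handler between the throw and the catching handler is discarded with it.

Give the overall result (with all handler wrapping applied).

Evaluation trace:
get @ H0 ⇒ 3
throw(5) @ H3 caught ⇒ 12
= 12

Answer: 12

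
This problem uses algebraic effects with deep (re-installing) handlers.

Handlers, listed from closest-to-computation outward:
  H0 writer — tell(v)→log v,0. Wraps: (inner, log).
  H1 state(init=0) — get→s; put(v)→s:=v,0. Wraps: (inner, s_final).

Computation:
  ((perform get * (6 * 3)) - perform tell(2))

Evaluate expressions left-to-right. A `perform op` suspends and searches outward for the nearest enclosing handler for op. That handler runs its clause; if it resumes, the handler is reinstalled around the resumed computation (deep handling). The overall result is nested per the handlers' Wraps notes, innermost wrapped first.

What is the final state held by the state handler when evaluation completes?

Step-by-step:
get @ H1 ⇒ 0
tell(2) @ H0 ⇒ log+=2
H0 returns (0, (2))
H1 returns ((0, (2)), 0)
= ((0, (2)), 0)

Answer: 0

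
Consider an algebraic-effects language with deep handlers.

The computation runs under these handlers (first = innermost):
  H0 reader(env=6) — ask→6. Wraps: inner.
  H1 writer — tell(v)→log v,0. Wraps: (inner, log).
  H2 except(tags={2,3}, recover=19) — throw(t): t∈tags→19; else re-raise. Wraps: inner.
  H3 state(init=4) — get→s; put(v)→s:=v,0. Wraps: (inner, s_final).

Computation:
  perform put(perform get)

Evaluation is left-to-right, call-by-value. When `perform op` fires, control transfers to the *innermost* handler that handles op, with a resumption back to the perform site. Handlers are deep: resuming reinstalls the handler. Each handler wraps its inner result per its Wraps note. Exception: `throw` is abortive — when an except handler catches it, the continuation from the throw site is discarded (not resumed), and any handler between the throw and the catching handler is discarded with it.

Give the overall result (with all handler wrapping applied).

Answer: ((0, ()), 4)

Evaluation trace:
get @ H3 ⇒ 4
put(4) @ H3 ⇒ s:=4
H0 returns 0
H1 returns (0, ())
H2 returns (0, ())
H3 returns ((0, ()), 4)
= ((0, ()), 4)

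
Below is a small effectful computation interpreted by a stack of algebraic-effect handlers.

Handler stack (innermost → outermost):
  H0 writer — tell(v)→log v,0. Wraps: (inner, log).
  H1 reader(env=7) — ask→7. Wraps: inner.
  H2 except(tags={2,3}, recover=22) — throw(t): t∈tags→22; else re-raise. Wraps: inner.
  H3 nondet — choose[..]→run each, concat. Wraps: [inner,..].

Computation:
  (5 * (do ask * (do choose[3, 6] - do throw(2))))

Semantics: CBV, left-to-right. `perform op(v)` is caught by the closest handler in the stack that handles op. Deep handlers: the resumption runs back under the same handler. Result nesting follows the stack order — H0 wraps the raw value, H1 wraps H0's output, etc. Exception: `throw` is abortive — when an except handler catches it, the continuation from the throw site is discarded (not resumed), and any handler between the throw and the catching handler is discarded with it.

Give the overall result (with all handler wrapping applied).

Step-by-step:
ask @ H1 ⇒ 7
choose[3, 6] @ H3
  branch[0] choose=3:
    throw(2) @ H2 caught ⇒ 22
    H3 returns [22]
  branch[1] choose=6:
    throw(2) @ H2 caught ⇒ 22
    H3 returns [22]
= [22, 22]

Answer: [22, 22]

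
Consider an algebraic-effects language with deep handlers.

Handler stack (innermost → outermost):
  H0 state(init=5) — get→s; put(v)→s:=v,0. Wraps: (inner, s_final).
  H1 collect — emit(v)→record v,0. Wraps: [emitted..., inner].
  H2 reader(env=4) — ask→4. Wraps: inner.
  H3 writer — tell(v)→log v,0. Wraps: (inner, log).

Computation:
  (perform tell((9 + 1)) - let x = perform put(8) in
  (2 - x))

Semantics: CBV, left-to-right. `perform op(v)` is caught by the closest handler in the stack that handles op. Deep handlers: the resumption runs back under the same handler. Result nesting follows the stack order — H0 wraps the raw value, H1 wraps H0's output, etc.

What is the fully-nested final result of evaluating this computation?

Step-by-step:
tell(10) @ H3 ⇒ log+=10
put(8) @ H0 ⇒ s:=8
H0 returns (-2, 8)
H1 returns [(-2, 8)]
H2 returns [(-2, 8)]
H3 returns ([(-2, 8)], (10))
= ([(-2, 8)], (10))

Answer: ([(-2, 8)], (10))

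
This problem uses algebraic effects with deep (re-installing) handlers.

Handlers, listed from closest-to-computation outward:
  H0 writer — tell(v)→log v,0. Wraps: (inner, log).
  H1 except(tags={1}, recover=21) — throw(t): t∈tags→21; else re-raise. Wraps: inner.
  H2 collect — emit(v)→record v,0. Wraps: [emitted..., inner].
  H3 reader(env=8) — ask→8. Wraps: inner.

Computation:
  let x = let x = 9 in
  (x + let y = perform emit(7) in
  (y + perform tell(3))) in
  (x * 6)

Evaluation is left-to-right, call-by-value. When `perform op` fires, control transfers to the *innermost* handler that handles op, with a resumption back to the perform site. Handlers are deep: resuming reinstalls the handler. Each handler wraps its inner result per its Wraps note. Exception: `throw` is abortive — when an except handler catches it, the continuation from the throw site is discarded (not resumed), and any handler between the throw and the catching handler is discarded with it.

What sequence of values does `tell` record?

Answer: (3)

Working:
emit(7) @ H2 ⇒ out+=7
tell(3) @ H0 ⇒ log+=3
H0 returns (54, (3))
H1 returns (54, (3))
H2 returns [7, (54, (3))]
H3 returns [7, (54, (3))]
= [7, (54, (3))]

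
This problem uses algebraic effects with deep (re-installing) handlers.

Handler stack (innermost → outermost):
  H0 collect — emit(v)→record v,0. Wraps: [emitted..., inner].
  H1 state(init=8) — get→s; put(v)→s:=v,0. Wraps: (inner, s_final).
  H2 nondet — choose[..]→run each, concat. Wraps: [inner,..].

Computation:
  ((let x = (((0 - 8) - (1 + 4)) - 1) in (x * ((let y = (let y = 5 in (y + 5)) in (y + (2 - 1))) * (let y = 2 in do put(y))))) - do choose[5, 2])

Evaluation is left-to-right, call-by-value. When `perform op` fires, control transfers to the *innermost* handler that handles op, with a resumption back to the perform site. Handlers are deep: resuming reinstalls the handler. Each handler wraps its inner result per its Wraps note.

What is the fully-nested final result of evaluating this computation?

Evaluation trace:
put(2) @ H1 ⇒ s:=2
choose[5, 2] @ H2
  branch[0] choose=5:
    H0 returns [-5]
    H1 returns ([-5], 2)
    H2 returns [([-5], 2)]
  branch[1] choose=2:
    H0 returns [-2]
    H1 returns ([-2], 2)
    H2 returns [([-2], 2)]
= [([-5], 2), ([-2], 2)]

Answer: [([-5], 2), ([-2], 2)]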